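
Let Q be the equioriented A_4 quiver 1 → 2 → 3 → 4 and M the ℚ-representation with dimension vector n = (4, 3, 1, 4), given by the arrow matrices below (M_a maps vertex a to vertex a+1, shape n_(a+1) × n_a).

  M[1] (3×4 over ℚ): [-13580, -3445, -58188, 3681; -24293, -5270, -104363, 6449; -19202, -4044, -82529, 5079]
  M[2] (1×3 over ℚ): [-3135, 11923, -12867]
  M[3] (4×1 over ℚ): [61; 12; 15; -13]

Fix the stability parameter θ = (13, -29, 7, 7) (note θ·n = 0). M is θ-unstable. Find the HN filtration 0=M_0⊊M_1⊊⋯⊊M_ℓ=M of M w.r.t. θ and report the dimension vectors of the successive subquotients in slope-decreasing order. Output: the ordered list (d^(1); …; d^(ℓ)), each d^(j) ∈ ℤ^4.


Via rank(M_{q-1}∘⋯∘M_p): M ≅ I[1,1], I[1,2]^2, I[1,4], I[4,4]^3.
μ_θ-semistable layers: μ^(1)=13; μ^(2)=7; μ^(3)=-8

((1, 0, 0, 0); (0, 0, 1, 4); (3, 3, 0, 0))


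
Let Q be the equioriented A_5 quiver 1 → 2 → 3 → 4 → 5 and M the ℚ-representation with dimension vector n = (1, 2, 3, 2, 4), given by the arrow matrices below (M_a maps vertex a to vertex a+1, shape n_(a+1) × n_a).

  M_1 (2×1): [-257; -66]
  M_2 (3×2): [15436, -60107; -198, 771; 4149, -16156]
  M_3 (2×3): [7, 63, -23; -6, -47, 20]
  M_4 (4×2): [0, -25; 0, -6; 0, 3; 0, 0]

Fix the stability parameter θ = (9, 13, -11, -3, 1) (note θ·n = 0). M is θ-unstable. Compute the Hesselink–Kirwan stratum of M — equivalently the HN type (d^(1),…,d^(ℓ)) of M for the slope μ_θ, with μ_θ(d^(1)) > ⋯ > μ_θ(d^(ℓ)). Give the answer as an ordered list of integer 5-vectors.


Via rank(M_{q-1}∘⋯∘M_p): M ≅ I[1,4], I[2,5], I[3,3], I[5,5]^3.
μ_θ-semistable layers: μ^(1)=2; μ^(2)=1; μ^(3)=-1/3; μ^(4)=-11

((1, 1, 1, 1, 0); (0, 0, 0, 0, 4); (0, 1, 1, 1, 0); (0, 0, 1, 0, 0))


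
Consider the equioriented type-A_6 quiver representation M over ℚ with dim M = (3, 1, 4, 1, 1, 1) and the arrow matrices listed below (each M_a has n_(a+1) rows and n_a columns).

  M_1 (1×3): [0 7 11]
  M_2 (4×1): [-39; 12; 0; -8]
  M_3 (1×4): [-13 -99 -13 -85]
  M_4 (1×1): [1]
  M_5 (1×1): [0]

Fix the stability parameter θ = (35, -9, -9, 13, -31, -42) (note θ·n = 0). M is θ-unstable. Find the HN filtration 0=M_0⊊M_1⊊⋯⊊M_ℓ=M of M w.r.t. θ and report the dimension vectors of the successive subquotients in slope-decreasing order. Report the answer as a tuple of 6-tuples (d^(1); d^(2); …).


Interval decomposition of M: I[1,1]^2, I[1,5], I[3,3]^3, I[6,6].
HN type (ℓ=4): μ^(1)=35; μ^(2)=-1/5; μ^(3)=-9; μ^(4)=-42

((2, 0, 0, 0, 0, 0); (1, 1, 1, 1, 1, 0); (0, 0, 3, 0, 0, 0); (0, 0, 0, 0, 0, 1))


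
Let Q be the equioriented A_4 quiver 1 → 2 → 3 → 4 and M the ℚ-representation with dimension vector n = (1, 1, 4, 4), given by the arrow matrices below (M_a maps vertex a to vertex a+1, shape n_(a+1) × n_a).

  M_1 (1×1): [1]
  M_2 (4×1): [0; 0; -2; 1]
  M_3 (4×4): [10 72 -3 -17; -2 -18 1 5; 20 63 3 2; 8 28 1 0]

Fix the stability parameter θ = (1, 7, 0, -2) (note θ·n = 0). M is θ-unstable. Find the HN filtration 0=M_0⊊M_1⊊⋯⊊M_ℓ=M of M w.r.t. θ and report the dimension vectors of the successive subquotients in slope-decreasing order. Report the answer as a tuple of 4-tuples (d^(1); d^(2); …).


Barcode: M ≅ I[1,4], I[3,3], I[3,4]^2, I[4,4]. HN layers by μ_θ (5 steps, strictly decreasing):
  μ^(1)=5/3; μ^(2)=1; μ^(3)=0; μ^(4)=-1; μ^(5)=-2

((0, 1, 1, 1); (1, 0, 0, 0); (0, 0, 1, 0); (0, 0, 2, 2); (0, 0, 0, 1))


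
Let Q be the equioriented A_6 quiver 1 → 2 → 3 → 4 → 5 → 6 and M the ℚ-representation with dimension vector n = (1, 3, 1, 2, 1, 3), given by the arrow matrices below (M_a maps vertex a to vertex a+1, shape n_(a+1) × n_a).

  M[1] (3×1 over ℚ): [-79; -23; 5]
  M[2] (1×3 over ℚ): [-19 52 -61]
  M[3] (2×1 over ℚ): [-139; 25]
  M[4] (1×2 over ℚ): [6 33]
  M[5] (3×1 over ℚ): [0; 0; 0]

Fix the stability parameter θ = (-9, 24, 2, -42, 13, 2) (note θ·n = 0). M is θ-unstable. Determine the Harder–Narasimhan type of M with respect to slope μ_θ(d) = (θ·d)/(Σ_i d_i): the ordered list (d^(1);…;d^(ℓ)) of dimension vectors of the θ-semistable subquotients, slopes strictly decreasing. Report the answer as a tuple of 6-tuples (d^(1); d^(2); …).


Interval decomposition of M: I[1,2], I[2,2], I[2,5], I[4,4], I[6,6]^3.
HN type (ℓ=6): μ^(1)=24; μ^(2)=13; μ^(3)=2; μ^(4)=-16/3; μ^(5)=-9; μ^(6)=-42

((0, 2, 0, 0, 0, 0); (0, 0, 0, 0, 1, 0); (0, 0, 0, 0, 0, 3); (0, 1, 1, 1, 0, 0); (1, 0, 0, 0, 0, 0); (0, 0, 0, 1, 0, 0))


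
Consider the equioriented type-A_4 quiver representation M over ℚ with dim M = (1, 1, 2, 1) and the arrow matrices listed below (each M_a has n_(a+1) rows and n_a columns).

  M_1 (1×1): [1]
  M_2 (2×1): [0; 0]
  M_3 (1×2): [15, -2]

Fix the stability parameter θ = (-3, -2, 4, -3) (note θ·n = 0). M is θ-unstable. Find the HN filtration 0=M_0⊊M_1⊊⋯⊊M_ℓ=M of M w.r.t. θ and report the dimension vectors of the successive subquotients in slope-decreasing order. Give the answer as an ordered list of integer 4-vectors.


Via rank(M_{q-1}∘⋯∘M_p): M ≅ I[1,2], I[3,3], I[3,4].
μ_θ-semistable layers: μ^(1)=4; μ^(2)=1/2; μ^(3)=-2; μ^(4)=-3

((0, 0, 1, 0); (0, 0, 1, 1); (0, 1, 0, 0); (1, 0, 0, 0))


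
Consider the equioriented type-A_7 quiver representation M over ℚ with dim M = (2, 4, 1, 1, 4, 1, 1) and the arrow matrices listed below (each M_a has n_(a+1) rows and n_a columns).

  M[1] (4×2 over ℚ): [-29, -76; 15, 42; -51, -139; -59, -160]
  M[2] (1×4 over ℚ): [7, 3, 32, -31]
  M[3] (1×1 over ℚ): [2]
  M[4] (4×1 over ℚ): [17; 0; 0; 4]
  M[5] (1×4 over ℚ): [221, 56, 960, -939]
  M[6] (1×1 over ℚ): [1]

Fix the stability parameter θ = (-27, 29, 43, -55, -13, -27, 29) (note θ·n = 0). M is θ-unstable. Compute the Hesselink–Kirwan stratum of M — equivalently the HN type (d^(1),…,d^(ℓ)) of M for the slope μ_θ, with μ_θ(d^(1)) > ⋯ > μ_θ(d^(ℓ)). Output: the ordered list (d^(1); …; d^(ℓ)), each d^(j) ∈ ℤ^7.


Barcode: M ≅ I[1,2], I[1,7], I[2,2]^2, I[5,5]^3. HN layers by μ_θ (4 steps, strictly decreasing):
  μ^(1)=29; μ^(2)=-23/5; μ^(3)=-13; μ^(4)=-27

((0, 3, 0, 0, 0, 0, 1); (0, 1, 1, 1, 1, 1, 0); (0, 0, 0, 0, 3, 0, 0); (2, 0, 0, 0, 0, 0, 0))


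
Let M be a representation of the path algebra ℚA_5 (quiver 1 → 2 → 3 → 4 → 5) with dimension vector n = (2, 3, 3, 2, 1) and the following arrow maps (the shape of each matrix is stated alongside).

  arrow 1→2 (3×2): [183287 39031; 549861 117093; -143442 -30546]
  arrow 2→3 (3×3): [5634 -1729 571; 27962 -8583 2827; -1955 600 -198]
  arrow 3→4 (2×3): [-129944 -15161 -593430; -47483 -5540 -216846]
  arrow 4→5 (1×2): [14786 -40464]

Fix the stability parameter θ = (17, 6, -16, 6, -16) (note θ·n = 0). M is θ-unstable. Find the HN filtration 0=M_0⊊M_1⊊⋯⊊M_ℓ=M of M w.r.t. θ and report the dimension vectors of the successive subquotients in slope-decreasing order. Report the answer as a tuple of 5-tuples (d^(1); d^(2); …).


Via rank(M_{q-1}∘⋯∘M_p): M ≅ I[1,1], I[1,5], I[2,3], I[2,4].
μ_θ-semistable layers: μ^(1)=17; μ^(2)=6; μ^(3)=-3/5; μ^(4)=-5

((1, 0, 0, 0, 0); (0, 0, 0, 1, 0); (1, 1, 1, 1, 1); (0, 2, 2, 0, 0))


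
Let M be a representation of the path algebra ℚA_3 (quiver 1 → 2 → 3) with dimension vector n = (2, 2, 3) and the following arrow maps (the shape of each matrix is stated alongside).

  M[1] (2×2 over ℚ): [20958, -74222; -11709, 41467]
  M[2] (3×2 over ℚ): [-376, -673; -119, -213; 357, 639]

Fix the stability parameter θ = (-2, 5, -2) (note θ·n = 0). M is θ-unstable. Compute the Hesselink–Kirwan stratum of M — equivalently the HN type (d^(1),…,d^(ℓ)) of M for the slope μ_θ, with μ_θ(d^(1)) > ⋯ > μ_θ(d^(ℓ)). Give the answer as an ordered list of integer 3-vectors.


Interval decomposition of M: I[1,3]^2, I[3,3].
HN type (ℓ=2): μ^(1)=3/2; μ^(2)=-2

((0, 2, 2); (2, 0, 1))


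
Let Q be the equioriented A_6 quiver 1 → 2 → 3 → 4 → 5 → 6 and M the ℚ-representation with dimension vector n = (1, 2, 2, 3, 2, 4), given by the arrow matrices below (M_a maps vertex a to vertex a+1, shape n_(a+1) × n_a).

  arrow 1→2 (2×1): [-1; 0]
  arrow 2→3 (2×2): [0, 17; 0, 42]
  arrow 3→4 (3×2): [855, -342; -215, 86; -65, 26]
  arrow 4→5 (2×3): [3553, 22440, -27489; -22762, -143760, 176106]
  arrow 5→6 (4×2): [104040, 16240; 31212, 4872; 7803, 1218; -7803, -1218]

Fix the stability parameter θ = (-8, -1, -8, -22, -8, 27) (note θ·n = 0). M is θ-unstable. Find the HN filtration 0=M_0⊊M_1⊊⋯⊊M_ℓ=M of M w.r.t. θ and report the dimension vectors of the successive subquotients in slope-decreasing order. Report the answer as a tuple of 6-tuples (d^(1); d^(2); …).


Barcode: M ≅ I[1,2], I[2,4], I[3,3], I[4,4], I[4,6], I[5,5], I[6,6]^3. HN layers by μ_θ (5 steps, strictly decreasing):
  μ^(1)=27; μ^(2)=-1; μ^(3)=-8; μ^(4)=-31/3; μ^(5)=-22

((0, 0, 0, 0, 0, 4); (0, 1, 0, 0, 0, 0); (1, 0, 1, 0, 2, 0); (0, 1, 1, 1, 0, 0); (0, 0, 0, 2, 0, 0))


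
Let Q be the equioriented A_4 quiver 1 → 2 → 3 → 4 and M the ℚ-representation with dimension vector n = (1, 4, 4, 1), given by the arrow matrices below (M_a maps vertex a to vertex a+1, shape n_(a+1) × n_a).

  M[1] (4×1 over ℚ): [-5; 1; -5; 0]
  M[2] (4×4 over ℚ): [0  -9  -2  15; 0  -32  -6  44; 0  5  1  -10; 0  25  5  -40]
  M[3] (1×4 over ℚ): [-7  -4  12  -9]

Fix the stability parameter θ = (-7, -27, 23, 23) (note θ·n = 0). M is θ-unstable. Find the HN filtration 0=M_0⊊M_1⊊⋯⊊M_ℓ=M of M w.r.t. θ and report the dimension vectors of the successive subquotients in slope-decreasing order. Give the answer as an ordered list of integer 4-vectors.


Via rank(M_{q-1}∘⋯∘M_p): M ≅ I[1,4], I[2,2], I[2,3]^2, I[3,3].
μ_θ-semistable layers: μ^(1)=23; μ^(2)=-17; μ^(3)=-27

((0, 0, 4, 1); (1, 1, 0, 0); (0, 3, 0, 0))


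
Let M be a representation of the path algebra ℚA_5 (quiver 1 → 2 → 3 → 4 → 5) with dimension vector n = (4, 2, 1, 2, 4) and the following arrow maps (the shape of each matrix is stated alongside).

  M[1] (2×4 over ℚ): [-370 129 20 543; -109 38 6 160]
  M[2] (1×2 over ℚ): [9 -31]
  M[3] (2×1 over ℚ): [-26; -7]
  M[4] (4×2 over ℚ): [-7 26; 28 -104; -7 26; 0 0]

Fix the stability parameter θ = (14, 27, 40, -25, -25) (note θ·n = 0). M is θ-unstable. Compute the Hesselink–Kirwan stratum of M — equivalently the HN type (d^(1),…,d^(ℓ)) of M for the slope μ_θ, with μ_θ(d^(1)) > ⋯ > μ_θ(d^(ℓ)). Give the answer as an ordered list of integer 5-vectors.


Interval decomposition of M: I[1,1]^2, I[1,2], I[1,4], I[4,5], I[5,5]^3.
HN type (ℓ=3): μ^(1)=27; μ^(2)=14; μ^(3)=-25

((0, 1, 0, 0, 0); (4, 1, 1, 1, 0); (0, 0, 0, 1, 4))


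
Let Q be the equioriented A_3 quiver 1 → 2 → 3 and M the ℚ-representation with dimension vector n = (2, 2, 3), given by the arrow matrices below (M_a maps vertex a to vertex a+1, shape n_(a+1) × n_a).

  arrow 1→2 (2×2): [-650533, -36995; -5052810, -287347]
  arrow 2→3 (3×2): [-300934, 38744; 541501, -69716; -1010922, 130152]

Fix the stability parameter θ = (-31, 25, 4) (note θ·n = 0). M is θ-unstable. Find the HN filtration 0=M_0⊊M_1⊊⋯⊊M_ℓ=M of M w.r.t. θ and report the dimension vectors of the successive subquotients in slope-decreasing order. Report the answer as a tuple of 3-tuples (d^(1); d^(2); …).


Barcode: M ≅ I[1,2], I[1,3], I[3,3]^2. HN layers by μ_θ (4 steps, strictly decreasing):
  μ^(1)=25; μ^(2)=29/2; μ^(3)=4; μ^(4)=-31

((0, 1, 0); (0, 1, 1); (0, 0, 2); (2, 0, 0))


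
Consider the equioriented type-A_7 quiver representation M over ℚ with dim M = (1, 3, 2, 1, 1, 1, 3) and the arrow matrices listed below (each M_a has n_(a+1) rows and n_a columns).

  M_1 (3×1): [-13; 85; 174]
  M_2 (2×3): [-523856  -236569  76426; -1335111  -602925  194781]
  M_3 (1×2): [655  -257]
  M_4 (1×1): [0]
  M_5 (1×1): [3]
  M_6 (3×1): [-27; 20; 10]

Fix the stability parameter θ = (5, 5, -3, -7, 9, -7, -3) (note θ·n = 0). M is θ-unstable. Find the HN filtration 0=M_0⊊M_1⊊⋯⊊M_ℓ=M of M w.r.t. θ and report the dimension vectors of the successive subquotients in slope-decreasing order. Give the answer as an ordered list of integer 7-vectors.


Via rank(M_{q-1}∘⋯∘M_p): M ≅ I[1,4], I[2,2], I[2,3], I[5,7], I[7,7]^2.
μ_θ-semistable layers: μ^(1)=5; μ^(2)=1; μ^(3)=0; μ^(4)=-1/3; μ^(5)=-3

((0, 1, 0, 0, 0, 0, 0); (0, 1, 1, 0, 0, 0, 0); (1, 1, 1, 1, 0, 0, 0); (0, 0, 0, 0, 1, 1, 1); (0, 0, 0, 0, 0, 0, 2))


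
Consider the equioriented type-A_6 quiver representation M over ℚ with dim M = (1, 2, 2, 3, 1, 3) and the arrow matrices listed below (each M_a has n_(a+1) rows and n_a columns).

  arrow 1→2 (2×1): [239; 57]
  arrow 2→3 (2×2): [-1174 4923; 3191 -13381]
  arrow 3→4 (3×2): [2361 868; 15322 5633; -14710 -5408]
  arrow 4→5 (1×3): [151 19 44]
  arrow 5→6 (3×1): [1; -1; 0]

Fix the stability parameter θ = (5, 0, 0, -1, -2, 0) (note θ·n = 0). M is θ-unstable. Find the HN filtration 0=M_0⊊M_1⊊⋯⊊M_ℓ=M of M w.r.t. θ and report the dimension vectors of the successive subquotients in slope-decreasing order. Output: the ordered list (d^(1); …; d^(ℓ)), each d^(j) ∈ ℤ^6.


Via rank(M_{q-1}∘⋯∘M_p): M ≅ I[1,6], I[2,4], I[4,4], I[6,6]^2.
μ_θ-semistable layers: μ^(1)=1/3; μ^(2)=0; μ^(3)=-1/3; μ^(4)=-1

((1, 1, 1, 1, 1, 1); (0, 0, 0, 0, 0, 2); (0, 1, 1, 1, 0, 0); (0, 0, 0, 1, 0, 0))


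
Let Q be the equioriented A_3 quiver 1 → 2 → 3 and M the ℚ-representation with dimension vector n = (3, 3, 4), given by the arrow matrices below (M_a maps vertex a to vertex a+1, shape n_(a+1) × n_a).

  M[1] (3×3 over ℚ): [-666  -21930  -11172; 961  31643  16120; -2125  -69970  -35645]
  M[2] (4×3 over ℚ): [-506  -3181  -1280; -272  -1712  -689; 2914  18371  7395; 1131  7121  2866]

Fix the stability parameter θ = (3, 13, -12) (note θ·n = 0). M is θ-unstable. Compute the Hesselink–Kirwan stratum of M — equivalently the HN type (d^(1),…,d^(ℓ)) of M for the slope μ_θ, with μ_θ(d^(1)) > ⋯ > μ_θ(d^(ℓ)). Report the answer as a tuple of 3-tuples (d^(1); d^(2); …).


Barcode: M ≅ I[1,1], I[1,3]^2, I[2,3], I[3,3]. HN layers by μ_θ (4 steps, strictly decreasing):
  μ^(1)=3; μ^(2)=4/3; μ^(3)=1/2; μ^(4)=-12

((1, 0, 0); (2, 2, 2); (0, 1, 1); (0, 0, 1))


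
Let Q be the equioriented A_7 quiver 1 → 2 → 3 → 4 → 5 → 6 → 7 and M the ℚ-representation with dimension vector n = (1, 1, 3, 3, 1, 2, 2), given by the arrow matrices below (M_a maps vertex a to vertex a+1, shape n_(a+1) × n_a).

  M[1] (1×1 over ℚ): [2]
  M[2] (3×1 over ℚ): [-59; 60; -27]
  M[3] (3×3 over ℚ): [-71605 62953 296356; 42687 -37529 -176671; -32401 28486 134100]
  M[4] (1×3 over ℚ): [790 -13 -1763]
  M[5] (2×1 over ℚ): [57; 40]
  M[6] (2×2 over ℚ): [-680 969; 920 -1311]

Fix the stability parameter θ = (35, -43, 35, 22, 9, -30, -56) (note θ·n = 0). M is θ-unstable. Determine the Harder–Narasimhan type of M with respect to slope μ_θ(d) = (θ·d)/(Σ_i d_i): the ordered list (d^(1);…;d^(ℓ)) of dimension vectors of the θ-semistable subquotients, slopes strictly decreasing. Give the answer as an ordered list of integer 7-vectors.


Interval decomposition of M: I[1,6], I[3,4]^2, I[6,7], I[7,7].
HN type (ℓ=5): μ^(1)=57/2; μ^(2)=9; μ^(3)=-4; μ^(4)=-43; μ^(5)=-56

((0, 0, 2, 2, 0, 0, 0); (0, 0, 1, 1, 1, 1, 0); (1, 1, 0, 0, 0, 0, 0); (0, 0, 0, 0, 0, 1, 1); (0, 0, 0, 0, 0, 0, 1))


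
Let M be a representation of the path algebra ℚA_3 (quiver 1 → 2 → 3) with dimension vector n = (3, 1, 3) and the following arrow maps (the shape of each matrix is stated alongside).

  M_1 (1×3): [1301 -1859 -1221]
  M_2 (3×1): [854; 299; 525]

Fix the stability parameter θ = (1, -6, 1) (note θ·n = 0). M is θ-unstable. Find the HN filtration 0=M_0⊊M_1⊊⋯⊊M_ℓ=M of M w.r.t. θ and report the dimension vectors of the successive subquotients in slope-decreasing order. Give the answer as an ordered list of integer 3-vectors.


Via rank(M_{q-1}∘⋯∘M_p): M ≅ I[1,1]^2, I[1,3], I[3,3]^2.
μ_θ-semistable layers: μ^(1)=1; μ^(2)=-5/2

((2, 0, 3); (1, 1, 0))


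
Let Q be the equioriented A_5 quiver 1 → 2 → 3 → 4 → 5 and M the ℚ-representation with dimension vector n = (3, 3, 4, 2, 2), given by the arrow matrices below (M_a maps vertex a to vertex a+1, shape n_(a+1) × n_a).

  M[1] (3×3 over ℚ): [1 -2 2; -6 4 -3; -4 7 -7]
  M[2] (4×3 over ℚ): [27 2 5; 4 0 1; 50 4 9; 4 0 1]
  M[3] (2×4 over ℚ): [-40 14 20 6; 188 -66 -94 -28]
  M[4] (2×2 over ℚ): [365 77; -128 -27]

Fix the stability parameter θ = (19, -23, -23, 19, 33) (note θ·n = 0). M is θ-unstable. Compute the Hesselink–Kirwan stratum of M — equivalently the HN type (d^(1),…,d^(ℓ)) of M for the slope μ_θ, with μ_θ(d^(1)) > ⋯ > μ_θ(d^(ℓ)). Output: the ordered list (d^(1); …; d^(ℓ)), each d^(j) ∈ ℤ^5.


Barcode: M ≅ I[1,2], I[1,3]^2, I[3,5]^2. HN layers by μ_θ (5 steps, strictly decreasing):
  μ^(1)=33; μ^(2)=19; μ^(3)=-2; μ^(4)=-9; μ^(5)=-23

((0, 0, 0, 0, 2); (0, 0, 0, 2, 0); (1, 1, 0, 0, 0); (2, 2, 2, 0, 0); (0, 0, 2, 0, 0))


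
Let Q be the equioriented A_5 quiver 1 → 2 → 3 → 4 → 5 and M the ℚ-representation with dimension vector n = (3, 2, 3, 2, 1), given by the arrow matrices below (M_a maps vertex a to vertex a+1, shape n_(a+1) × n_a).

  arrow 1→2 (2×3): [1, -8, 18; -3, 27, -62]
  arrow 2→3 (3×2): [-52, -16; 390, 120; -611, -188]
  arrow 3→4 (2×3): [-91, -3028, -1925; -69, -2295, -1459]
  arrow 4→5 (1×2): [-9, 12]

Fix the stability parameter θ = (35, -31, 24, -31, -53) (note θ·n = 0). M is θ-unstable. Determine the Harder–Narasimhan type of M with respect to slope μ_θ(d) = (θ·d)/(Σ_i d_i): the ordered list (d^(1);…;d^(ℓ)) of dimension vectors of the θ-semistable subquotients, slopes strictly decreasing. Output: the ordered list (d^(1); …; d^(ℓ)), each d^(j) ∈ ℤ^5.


Interval decomposition of M: I[1,1], I[1,2], I[1,5], I[3,3], I[3,4].
HN type (ℓ=5): μ^(1)=35; μ^(2)=24; μ^(3)=2; μ^(4)=-7/2; μ^(5)=-56/5

((1, 0, 0, 0, 0); (0, 0, 1, 0, 0); (1, 1, 0, 0, 0); (0, 0, 1, 1, 0); (1, 1, 1, 1, 1))


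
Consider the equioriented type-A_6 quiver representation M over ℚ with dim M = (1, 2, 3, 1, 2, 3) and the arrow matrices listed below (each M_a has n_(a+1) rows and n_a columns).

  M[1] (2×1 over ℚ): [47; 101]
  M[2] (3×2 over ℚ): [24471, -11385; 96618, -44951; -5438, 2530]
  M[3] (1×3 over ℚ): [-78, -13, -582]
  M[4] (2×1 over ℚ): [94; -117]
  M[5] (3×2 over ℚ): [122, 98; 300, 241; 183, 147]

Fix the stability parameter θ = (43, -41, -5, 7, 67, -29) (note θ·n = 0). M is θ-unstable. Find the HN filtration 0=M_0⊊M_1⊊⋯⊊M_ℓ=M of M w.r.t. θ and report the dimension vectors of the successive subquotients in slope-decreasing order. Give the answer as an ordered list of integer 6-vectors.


Barcode: M ≅ I[1,6], I[2,3], I[3,3], I[5,6], I[6,6]. HN layers by μ_θ (6 steps, strictly decreasing):
  μ^(1)=19; μ^(2)=7; μ^(3)=-1; μ^(4)=-5; μ^(5)=-29; μ^(6)=-41

((0, 0, 0, 0, 2, 2); (0, 0, 0, 1, 0, 0); (1, 1, 1, 0, 0, 0); (0, 0, 2, 0, 0, 0); (0, 0, 0, 0, 0, 1); (0, 1, 0, 0, 0, 0))


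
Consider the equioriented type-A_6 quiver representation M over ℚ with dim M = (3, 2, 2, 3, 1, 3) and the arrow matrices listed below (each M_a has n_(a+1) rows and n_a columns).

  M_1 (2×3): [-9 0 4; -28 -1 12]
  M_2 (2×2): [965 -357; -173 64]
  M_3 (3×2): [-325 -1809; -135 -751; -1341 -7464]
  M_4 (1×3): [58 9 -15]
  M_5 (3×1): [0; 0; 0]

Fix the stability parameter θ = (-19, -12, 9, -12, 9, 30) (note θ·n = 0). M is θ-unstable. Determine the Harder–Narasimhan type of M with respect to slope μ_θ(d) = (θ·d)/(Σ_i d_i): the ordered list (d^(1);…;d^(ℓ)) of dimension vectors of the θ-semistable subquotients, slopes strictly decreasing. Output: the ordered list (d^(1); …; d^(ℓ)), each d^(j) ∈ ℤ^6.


Interval decomposition of M: I[1,1], I[1,4], I[1,5], I[4,4], I[6,6]^3.
HN type (ℓ=5): μ^(1)=30; μ^(2)=9; μ^(3)=-3/2; μ^(4)=-12; μ^(5)=-19

((0, 0, 0, 0, 0, 3); (0, 0, 0, 0, 1, 0); (0, 0, 2, 2, 0, 0); (0, 2, 0, 1, 0, 0); (3, 0, 0, 0, 0, 0))


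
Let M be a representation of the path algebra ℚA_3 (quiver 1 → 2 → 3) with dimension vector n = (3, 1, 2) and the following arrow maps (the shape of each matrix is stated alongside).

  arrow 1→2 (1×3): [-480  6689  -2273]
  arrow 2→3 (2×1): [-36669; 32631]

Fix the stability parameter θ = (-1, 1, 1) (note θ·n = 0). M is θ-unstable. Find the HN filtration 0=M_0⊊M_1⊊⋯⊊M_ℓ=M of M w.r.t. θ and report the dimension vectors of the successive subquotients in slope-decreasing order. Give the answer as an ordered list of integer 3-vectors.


Barcode: M ≅ I[1,1]^2, I[1,3], I[3,3]. HN layers by μ_θ (2 steps, strictly decreasing):
  μ^(1)=1; μ^(2)=-1

((0, 1, 2); (3, 0, 0))


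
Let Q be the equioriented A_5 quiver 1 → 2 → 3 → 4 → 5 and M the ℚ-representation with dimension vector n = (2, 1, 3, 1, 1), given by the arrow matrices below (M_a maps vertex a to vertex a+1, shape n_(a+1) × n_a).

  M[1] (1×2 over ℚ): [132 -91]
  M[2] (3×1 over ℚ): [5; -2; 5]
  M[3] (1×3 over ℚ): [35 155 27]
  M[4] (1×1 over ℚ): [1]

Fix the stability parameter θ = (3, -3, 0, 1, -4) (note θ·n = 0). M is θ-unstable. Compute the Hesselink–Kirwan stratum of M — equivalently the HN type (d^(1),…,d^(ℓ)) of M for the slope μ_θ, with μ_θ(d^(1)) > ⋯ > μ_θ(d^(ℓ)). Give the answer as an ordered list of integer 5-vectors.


Barcode: M ≅ I[1,1], I[1,3], I[3,3], I[3,5]. HN layers by μ_θ (3 steps, strictly decreasing):
  μ^(1)=3; μ^(2)=0; μ^(3)=-1

((1, 0, 0, 0, 0); (1, 1, 2, 0, 0); (0, 0, 1, 1, 1))


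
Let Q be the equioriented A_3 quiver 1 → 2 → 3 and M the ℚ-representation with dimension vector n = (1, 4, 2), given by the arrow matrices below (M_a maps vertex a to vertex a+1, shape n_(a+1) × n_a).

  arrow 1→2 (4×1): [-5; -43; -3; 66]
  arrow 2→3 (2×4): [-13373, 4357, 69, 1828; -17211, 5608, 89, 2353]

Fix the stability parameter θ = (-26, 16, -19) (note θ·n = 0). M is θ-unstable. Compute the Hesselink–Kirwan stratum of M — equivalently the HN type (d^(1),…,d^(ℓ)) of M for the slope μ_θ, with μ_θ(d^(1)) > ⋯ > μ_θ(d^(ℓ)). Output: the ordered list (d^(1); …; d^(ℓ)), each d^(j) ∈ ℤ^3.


Via rank(M_{q-1}∘⋯∘M_p): M ≅ I[1,3], I[2,2]^2, I[2,3].
μ_θ-semistable layers: μ^(1)=16; μ^(2)=-3/2; μ^(3)=-26

((0, 2, 0); (0, 2, 2); (1, 0, 0))


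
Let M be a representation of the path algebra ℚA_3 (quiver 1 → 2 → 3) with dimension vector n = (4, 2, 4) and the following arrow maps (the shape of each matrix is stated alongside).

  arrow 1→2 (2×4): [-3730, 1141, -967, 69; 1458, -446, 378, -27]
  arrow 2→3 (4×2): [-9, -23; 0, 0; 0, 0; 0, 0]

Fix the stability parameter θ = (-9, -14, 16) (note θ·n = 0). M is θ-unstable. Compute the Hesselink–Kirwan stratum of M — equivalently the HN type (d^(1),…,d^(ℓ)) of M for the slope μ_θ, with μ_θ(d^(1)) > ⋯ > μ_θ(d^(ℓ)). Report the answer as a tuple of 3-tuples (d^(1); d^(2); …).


Via rank(M_{q-1}∘⋯∘M_p): M ≅ I[1,1]^2, I[1,2], I[1,3], I[3,3]^3.
μ_θ-semistable layers: μ^(1)=16; μ^(2)=-9; μ^(3)=-23/2

((0, 0, 4); (2, 0, 0); (2, 2, 0))


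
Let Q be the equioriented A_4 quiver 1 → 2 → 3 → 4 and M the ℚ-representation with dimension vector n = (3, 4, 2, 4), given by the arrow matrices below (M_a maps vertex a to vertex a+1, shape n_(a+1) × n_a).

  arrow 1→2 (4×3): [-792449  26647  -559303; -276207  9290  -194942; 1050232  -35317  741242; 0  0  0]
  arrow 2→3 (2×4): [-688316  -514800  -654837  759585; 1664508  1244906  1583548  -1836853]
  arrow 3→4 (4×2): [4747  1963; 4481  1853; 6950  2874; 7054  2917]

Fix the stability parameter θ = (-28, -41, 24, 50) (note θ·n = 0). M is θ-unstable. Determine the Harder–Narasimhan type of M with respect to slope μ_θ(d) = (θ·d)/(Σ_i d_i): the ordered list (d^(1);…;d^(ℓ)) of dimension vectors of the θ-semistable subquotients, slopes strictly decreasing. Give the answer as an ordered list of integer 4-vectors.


Barcode: M ≅ I[1,2], I[1,4]^2, I[2,2], I[4,4]^2. HN layers by μ_θ (4 steps, strictly decreasing):
  μ^(1)=50; μ^(2)=24; μ^(3)=-69/2; μ^(4)=-41

((0, 0, 0, 4); (0, 0, 2, 0); (3, 3, 0, 0); (0, 1, 0, 0))


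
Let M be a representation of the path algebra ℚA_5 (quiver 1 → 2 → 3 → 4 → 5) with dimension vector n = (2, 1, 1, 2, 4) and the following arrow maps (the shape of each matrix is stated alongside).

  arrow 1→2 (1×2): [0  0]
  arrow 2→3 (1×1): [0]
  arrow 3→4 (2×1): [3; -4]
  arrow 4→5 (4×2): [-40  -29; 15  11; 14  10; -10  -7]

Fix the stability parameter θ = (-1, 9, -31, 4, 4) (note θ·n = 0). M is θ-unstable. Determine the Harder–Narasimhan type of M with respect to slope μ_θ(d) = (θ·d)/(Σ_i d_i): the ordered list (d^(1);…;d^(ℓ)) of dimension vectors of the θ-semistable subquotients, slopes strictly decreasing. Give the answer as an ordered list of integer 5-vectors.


Interval decomposition of M: I[1,1]^2, I[2,2], I[3,5], I[4,5], I[5,5]^2.
HN type (ℓ=4): μ^(1)=9; μ^(2)=4; μ^(3)=-1; μ^(4)=-31

((0, 1, 0, 0, 0); (0, 0, 0, 2, 4); (2, 0, 0, 0, 0); (0, 0, 1, 0, 0))


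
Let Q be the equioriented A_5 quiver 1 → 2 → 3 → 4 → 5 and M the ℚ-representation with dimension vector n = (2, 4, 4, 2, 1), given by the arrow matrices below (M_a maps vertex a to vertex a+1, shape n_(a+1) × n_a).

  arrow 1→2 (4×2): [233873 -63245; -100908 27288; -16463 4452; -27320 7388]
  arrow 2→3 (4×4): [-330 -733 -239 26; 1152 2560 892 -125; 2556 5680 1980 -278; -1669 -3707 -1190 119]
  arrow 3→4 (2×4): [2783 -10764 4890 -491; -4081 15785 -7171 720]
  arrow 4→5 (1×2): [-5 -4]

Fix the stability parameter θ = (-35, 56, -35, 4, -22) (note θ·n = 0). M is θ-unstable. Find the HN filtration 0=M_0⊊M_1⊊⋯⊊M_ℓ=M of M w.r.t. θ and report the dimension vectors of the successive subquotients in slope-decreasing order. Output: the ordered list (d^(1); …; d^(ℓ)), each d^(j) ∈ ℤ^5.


Barcode: M ≅ I[1,4], I[1,5], I[2,2], I[2,3], I[3,3]. HN layers by μ_θ (5 steps, strictly decreasing):
  μ^(1)=56; μ^(2)=21/2; μ^(3)=25/3; μ^(4)=3/4; μ^(5)=-35

((0, 1, 0, 0, 0); (0, 1, 1, 0, 0); (0, 1, 1, 1, 0); (0, 1, 1, 1, 1); (2, 0, 1, 0, 0))


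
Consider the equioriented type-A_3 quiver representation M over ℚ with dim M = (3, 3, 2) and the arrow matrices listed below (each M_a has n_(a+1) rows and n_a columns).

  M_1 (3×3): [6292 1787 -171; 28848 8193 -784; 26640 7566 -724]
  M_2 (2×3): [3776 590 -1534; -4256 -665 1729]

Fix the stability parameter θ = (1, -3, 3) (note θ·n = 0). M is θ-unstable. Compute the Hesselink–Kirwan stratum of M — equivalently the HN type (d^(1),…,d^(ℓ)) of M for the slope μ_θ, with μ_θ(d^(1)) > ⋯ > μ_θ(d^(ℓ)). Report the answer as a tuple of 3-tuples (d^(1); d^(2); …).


Barcode: M ≅ I[1,1], I[1,2], I[1,3], I[2,2], I[3,3]. HN layers by μ_θ (4 steps, strictly decreasing):
  μ^(1)=3; μ^(2)=1; μ^(3)=-1; μ^(4)=-3

((0, 0, 2); (1, 0, 0); (2, 2, 0); (0, 1, 0))


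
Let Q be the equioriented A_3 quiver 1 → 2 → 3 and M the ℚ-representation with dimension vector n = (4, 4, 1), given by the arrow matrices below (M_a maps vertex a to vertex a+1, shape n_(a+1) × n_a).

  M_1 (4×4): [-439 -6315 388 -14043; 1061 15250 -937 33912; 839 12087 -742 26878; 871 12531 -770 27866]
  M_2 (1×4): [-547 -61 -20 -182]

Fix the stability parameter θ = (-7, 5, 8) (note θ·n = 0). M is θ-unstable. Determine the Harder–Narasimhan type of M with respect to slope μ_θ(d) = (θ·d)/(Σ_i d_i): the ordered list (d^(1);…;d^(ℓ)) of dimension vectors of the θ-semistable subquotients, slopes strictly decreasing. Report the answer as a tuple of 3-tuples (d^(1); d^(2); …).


Barcode: M ≅ I[1,1], I[1,2]^2, I[1,3], I[2,2]. HN layers by μ_θ (3 steps, strictly decreasing):
  μ^(1)=8; μ^(2)=5; μ^(3)=-7

((0, 0, 1); (0, 4, 0); (4, 0, 0))


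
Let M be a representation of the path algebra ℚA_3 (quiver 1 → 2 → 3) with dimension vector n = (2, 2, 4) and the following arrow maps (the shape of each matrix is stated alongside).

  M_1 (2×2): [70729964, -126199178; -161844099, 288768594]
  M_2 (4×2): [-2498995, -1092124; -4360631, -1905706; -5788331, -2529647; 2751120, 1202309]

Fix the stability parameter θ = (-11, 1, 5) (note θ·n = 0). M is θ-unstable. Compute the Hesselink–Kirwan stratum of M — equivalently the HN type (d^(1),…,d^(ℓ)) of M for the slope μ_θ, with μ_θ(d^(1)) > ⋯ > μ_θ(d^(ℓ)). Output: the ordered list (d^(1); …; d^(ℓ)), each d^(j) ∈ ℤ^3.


Via rank(M_{q-1}∘⋯∘M_p): M ≅ I[1,3]^2, I[3,3]^2.
μ_θ-semistable layers: μ^(1)=5; μ^(2)=1; μ^(3)=-11

((0, 0, 4); (0, 2, 0); (2, 0, 0))


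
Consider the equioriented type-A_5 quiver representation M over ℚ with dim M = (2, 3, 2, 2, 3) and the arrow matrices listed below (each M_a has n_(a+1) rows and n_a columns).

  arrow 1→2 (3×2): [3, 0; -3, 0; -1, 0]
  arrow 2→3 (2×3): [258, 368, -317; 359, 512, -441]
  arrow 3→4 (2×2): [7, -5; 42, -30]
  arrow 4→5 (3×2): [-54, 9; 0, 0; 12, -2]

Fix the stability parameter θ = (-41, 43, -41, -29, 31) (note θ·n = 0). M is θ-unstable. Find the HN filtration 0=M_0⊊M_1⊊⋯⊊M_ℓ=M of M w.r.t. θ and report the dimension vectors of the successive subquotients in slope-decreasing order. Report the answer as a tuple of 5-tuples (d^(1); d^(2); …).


Via rank(M_{q-1}∘⋯∘M_p): M ≅ I[1,1], I[1,4], I[2,2], I[2,3], I[4,5], I[5,5]^2.
μ_θ-semistable layers: μ^(1)=43; μ^(2)=31; μ^(3)=1; μ^(4)=-9; μ^(5)=-29; μ^(6)=-41

((0, 1, 0, 0, 0); (0, 0, 0, 0, 3); (0, 1, 1, 0, 0); (0, 1, 1, 1, 0); (0, 0, 0, 1, 0); (2, 0, 0, 0, 0))


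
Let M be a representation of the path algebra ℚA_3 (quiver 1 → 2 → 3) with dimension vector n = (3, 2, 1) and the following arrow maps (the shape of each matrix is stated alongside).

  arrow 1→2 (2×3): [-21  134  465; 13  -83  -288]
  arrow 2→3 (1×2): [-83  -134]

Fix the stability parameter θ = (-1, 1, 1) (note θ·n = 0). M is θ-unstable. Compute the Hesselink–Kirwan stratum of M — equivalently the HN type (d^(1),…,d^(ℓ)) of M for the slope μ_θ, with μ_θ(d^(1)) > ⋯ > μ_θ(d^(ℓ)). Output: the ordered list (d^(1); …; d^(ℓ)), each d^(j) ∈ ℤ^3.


Interval decomposition of M: I[1,1], I[1,2], I[1,3].
HN type (ℓ=2): μ^(1)=1; μ^(2)=-1

((0, 2, 1); (3, 0, 0))


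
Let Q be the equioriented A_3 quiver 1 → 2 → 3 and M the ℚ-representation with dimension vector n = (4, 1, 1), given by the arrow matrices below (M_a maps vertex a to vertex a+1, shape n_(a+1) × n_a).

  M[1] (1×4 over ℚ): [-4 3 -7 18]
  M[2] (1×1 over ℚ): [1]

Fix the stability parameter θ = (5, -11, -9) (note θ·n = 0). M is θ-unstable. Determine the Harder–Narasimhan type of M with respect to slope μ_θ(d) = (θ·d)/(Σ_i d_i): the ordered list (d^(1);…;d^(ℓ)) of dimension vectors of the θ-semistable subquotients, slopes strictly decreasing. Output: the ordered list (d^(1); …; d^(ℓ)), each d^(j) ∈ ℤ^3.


Interval decomposition of M: I[1,1]^3, I[1,3].
HN type (ℓ=2): μ^(1)=5; μ^(2)=-5

((3, 0, 0); (1, 1, 1))


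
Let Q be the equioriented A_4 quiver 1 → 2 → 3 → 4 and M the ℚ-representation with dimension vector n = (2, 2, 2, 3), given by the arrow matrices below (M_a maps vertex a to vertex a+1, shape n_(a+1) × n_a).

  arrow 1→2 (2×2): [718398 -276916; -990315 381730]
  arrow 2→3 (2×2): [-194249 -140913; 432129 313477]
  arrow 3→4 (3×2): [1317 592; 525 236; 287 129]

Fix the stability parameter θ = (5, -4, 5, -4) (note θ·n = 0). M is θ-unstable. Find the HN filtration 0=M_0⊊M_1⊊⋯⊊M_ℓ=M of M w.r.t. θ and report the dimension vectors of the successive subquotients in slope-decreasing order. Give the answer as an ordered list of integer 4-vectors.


Via rank(M_{q-1}∘⋯∘M_p): M ≅ I[1,1], I[1,4], I[2,4], I[4,4].
μ_θ-semistable layers: μ^(1)=5; μ^(2)=1/2; μ^(3)=-4

((1, 0, 0, 0); (1, 1, 2, 2); (0, 1, 0, 1))


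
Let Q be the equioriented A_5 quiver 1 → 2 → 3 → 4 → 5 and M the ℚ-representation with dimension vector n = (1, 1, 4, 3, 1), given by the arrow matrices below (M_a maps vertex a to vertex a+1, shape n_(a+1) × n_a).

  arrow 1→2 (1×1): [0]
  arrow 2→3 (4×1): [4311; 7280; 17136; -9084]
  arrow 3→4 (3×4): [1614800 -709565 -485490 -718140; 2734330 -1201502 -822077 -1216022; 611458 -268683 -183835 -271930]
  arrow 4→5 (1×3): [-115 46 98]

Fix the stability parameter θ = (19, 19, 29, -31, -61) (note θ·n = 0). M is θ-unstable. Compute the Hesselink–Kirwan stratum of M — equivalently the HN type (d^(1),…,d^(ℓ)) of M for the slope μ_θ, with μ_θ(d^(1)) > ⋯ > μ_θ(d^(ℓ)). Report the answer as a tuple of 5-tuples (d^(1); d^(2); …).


Barcode: M ≅ I[1,1], I[2,4], I[3,3]^2, I[3,5], I[4,4]. HN layers by μ_θ (5 steps, strictly decreasing):
  μ^(1)=29; μ^(2)=19; μ^(3)=17/3; μ^(4)=-21; μ^(5)=-31

((0, 0, 2, 0, 0); (1, 0, 0, 0, 0); (0, 1, 1, 1, 0); (0, 0, 1, 1, 1); (0, 0, 0, 1, 0))


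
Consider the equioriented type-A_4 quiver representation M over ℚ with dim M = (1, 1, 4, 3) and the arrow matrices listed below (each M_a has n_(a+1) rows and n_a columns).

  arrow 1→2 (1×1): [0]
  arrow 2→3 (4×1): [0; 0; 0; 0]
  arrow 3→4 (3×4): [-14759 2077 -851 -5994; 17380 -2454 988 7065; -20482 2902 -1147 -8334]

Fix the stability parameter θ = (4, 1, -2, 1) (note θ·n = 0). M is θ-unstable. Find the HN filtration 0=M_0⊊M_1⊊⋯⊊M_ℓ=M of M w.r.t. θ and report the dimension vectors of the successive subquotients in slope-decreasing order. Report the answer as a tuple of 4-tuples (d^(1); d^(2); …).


Barcode: M ≅ I[1,1], I[2,2], I[3,3], I[3,4]^3. HN layers by μ_θ (3 steps, strictly decreasing):
  μ^(1)=4; μ^(2)=1; μ^(3)=-2

((1, 0, 0, 0); (0, 1, 0, 3); (0, 0, 4, 0))


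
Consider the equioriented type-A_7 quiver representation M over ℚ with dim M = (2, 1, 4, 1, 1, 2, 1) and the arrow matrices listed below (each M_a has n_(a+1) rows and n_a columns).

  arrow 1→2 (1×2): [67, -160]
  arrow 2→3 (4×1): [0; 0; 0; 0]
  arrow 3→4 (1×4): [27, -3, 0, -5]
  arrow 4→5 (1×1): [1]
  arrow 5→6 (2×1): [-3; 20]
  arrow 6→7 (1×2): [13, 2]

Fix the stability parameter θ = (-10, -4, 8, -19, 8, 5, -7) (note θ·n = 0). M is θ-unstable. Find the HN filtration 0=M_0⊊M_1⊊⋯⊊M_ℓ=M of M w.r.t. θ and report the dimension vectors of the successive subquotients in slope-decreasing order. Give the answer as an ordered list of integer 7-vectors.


Via rank(M_{q-1}∘⋯∘M_p): M ≅ I[1,1], I[1,2], I[3,3]^3, I[3,7], I[6,6].
μ_θ-semistable layers: μ^(1)=8; μ^(2)=5; μ^(3)=2; μ^(4)=-4; μ^(5)=-11/2; μ^(6)=-10

((0, 0, 3, 0, 0, 0, 0); (0, 0, 0, 0, 0, 1, 0); (0, 0, 0, 0, 1, 1, 1); (0, 1, 0, 0, 0, 0, 0); (0, 0, 1, 1, 0, 0, 0); (2, 0, 0, 0, 0, 0, 0))


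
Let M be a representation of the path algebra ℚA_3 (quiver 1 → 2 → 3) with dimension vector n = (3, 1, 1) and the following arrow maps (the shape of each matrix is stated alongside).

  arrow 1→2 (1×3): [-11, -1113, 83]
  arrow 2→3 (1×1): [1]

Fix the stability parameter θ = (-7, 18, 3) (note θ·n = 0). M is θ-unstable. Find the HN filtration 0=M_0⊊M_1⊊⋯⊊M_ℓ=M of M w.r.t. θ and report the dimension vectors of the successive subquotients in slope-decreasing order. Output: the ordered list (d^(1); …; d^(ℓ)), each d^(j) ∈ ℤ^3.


Via rank(M_{q-1}∘⋯∘M_p): M ≅ I[1,1]^2, I[1,3].
μ_θ-semistable layers: μ^(1)=21/2; μ^(2)=-7

((0, 1, 1); (3, 0, 0))


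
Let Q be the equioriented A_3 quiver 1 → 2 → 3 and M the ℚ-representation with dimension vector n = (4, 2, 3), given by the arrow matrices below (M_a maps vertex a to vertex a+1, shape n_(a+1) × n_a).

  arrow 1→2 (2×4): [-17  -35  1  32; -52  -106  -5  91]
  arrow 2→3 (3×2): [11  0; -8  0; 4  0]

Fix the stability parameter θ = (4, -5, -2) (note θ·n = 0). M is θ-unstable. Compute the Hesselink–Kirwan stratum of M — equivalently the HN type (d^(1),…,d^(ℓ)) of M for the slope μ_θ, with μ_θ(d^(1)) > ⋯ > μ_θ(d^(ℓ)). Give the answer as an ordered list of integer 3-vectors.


Via rank(M_{q-1}∘⋯∘M_p): M ≅ I[1,1]^2, I[1,2], I[1,3], I[3,3]^2.
μ_θ-semistable layers: μ^(1)=4; μ^(2)=-1/2; μ^(3)=-1; μ^(4)=-2

((2, 0, 0); (1, 1, 0); (1, 1, 1); (0, 0, 2))


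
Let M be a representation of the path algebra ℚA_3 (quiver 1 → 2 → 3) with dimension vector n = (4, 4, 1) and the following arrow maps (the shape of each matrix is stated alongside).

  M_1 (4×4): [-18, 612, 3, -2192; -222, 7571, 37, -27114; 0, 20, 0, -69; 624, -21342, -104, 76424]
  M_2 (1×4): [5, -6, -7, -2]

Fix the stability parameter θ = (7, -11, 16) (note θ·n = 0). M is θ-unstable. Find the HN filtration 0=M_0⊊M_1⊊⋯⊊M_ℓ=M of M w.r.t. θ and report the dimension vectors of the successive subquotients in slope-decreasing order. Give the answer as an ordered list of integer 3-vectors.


Barcode: M ≅ I[1,1], I[1,2]^2, I[1,3], I[2,2]. HN layers by μ_θ (4 steps, strictly decreasing):
  μ^(1)=16; μ^(2)=7; μ^(3)=-2; μ^(4)=-11

((0, 0, 1); (1, 0, 0); (3, 3, 0); (0, 1, 0))


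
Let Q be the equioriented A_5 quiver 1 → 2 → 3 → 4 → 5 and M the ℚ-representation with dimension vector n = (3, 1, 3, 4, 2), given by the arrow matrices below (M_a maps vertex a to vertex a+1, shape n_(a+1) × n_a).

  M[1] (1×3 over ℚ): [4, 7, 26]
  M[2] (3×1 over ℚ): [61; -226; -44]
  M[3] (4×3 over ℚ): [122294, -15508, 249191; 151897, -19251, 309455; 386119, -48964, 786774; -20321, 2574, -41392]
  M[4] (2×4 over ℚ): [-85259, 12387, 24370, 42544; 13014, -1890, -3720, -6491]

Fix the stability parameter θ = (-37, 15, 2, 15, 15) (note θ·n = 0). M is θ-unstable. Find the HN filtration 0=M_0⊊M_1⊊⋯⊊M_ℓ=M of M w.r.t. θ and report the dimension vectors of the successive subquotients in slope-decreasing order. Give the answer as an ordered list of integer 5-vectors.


Barcode: M ≅ I[1,1]^2, I[1,5], I[3,4], I[3,5], I[4,4]. HN layers by μ_θ (4 steps, strictly decreasing):
  μ^(1)=15; μ^(2)=17/2; μ^(3)=2; μ^(4)=-37

((0, 0, 0, 4, 2); (0, 1, 1, 0, 0); (0, 0, 2, 0, 0); (3, 0, 0, 0, 0))


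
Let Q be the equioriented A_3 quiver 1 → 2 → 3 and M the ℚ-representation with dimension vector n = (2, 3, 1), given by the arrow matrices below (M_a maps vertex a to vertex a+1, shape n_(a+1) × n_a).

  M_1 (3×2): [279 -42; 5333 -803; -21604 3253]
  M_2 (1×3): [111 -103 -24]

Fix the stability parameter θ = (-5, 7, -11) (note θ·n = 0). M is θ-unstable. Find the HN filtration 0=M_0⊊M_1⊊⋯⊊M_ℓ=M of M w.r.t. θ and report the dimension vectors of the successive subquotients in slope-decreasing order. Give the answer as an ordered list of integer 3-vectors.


Via rank(M_{q-1}∘⋯∘M_p): M ≅ I[1,2], I[1,3], I[2,2].
μ_θ-semistable layers: μ^(1)=7; μ^(2)=-2; μ^(3)=-5

((0, 2, 0); (0, 1, 1); (2, 0, 0))


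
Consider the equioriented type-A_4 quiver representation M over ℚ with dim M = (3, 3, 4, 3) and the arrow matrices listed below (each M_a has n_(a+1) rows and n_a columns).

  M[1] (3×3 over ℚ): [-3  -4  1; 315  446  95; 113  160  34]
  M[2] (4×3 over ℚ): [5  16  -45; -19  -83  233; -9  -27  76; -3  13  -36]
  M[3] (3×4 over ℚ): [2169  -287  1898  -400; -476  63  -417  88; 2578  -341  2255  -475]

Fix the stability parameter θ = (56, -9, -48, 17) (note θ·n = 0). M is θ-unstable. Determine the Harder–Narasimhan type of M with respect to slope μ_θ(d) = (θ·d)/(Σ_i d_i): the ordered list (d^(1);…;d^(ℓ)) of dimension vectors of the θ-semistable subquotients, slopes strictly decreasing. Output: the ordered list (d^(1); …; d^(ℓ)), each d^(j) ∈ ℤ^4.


Barcode: M ≅ I[1,4]^3, I[3,3]. HN layers by μ_θ (3 steps, strictly decreasing):
  μ^(1)=17; μ^(2)=-1/3; μ^(3)=-48

((0, 0, 0, 3); (3, 3, 3, 0); (0, 0, 1, 0))
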